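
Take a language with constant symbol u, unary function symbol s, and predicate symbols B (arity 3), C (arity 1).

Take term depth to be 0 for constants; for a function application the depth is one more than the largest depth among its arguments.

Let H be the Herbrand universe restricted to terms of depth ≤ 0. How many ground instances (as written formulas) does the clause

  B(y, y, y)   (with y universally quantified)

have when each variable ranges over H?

1

Ground terms of depth ≤ 0:
  If N_k denotes the number of depth-≤k ground terms, the 1 constant gives N_0 = 1, and each function symbol of arity r contributes N_{k-1}^r new terms at level k: N_k = 1 + N_{k-1}.
  N_0 = 1
  Explicitly: u.
So there is exactly 1 ground term available for substitution.
The clause has 1 distinct variable (y), which appears in the body. In the free term algebra distinct substitutions yield syntactically distinct ground instances.
Number of ground instances = 1.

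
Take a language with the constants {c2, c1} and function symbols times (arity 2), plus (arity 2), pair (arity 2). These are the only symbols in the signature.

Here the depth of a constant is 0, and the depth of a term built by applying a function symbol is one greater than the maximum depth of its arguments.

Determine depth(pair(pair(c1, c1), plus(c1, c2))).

depth(pair(c1, c1)) = 1 + max(0, 0) = 1
depth(plus(c1, c2)) = 1 + max(0, 0) = 1
depth(pair(pair(c1, c1), plus(c1, c2))) = 1 + max(1, 1) = 2

2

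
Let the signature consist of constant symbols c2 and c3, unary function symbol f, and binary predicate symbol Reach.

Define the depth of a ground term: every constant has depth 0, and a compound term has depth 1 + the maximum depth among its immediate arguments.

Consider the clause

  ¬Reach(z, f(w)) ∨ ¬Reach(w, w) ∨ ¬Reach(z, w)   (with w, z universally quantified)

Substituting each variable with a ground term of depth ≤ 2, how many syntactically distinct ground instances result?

Ground terms of depth ≤ 2:
  Count level by level. With function symbols f/1, the terms of depth ≤ k are the 2 constants together with each function applied to depth-≤(k−1) tuples, so N_k = 2 + N_{k-1}.
  N_0 = 2
  N_1 = 2 + 2 = 4
  N_2 = 2 + 4 = 6
  Explicitly: c2, c3, f(c2), f(c3), f(f(c2)), f(f(c3)).
So there are 6 ground terms available for substitution.
The clause has 2 distinct variables (w, z), each appearing in the body. In the free term algebra distinct substitutions yield syntactically distinct ground instances.
Number of ground instances = 6^2 = 36.

36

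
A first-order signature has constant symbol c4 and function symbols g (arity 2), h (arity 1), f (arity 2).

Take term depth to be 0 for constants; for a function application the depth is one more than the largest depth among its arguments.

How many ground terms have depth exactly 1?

3

Count level by level. With function symbols g/2, h/1, f/2, the terms of depth ≤ k are the 1 constant together with each function applied to depth-≤(k−1) tuples, so N_k = 1 + N_{k-1}^2 + N_{k-1} + N_{k-1}^2.
N_0 = 1
N_1 = 1 + 1^2 + 1 + 1^2 = 4
Terms of depth exactly 1: N_1 − N_0 = 4 − 1 = 3.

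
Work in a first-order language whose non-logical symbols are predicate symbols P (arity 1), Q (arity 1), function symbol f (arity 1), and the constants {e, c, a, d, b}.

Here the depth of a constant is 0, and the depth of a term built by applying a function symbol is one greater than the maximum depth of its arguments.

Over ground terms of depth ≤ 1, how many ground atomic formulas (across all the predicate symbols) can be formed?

First count ground terms of depth ≤ 1.
Let N_k = |{terms of depth ≤ k}|. Then N_0 = 5 and N_k = 5 + N_{k-1} for k ≥ 1 (one summand per function symbol, arity giving the exponent).
N_0 = 5
N_1 = 5 + 5 = 10
Explicitly: e, c, a, d, b, f(e), f(c), f(a), f(d), f(b).
So |H| = 10.
Ground atoms are formed by filling each argument slot of a predicate with a term from H, so an r-ary predicate gives |H|^r atoms:
  P: 10;  Q: 10
Total ground atoms: 10 + 10 = 20.

20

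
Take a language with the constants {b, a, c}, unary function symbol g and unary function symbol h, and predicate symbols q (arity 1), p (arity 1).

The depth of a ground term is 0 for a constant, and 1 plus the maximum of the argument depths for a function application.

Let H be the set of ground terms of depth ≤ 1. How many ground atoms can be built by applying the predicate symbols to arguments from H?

18

First count ground terms of depth ≤ 1.
Let N_k = |{terms of depth ≤ k}|. Then N_0 = 3 and N_k = 3 + N_{k-1} + N_{k-1} for k ≥ 1 (one summand per function symbol, arity giving the exponent).
N_0 = 3
N_1 = 3 + 3 + 3 = 9
Explicitly: b, a, c, g(b), g(a), g(c), h(b), h(a), h(c).
So |H| = 9.
A ground atom is a predicate applied to a tuple of terms from H, so the count is the sum over predicates of |H|^arity:
  q: 9;  p: 9
Total ground atoms: 9 + 9 = 18.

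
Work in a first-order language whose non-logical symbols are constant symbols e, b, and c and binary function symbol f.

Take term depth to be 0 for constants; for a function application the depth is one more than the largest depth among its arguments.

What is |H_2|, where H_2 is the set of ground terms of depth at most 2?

147

Write N_k for the number of ground terms of depth ≤ k. A term of depth ≤ k is either a constant or a function symbol applied to arguments of depth ≤ k−1, so N_k = 3 + N_{k-1}^2.
N_0 = 3
N_1 = 3 + 3^2 = 12
N_2 = 3 + 12^2 = 147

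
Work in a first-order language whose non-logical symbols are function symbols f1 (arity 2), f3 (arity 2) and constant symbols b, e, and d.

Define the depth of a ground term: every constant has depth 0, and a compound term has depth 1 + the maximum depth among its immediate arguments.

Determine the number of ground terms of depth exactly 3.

1565568

If N_k denotes the number of depth-≤k ground terms, the 3 constants give N_0 = 3, and each function symbol of arity r contributes N_{k-1}^r new terms at level k: N_k = 3 + N_{k-1}^2 + N_{k-1}^2.
N_0 = 3
N_1 = 3 + 3^2 + 3^2 = 21
N_2 = 3 + 21^2 + 21^2 = 885
N_3 = 3 + 885^2 + 885^2 = 1566453
Terms of depth exactly 3: N_3 − N_2 = 1566453 − 885 = 1565568.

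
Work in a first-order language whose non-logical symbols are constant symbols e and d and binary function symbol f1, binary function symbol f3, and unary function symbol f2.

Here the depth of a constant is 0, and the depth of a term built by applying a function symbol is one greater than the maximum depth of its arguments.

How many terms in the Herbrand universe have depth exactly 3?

Count level by level. With function symbols f1/2, f3/2, f2/1, the terms of depth ≤ k are the 2 constants together with each function applied to depth-≤(k−1) tuples, so N_k = 2 + N_{k-1}^2 + N_{k-1}^2 + N_{k-1}.
N_0 = 2
N_1 = 2 + 2^2 + 2^2 + 2 = 12
N_2 = 2 + 12^2 + 12^2 + 12 = 302
N_3 = 2 + 302^2 + 302^2 + 302 = 182712
Terms of depth exactly 3: N_3 − N_2 = 182712 − 302 = 182410.

182410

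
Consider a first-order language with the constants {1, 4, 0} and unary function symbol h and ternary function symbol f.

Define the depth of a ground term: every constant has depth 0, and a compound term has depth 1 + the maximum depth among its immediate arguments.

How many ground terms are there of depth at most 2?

35973

Let N_k count ground terms of depth at most k. Each non-constant term of depth ≤ k is some function symbol applied to depth-≤(k−1) arguments, giving N_k = 3 + N_{k-1} + N_{k-1}^3.
N_0 = 3
N_1 = 3 + 3 + 3^3 = 33
N_2 = 3 + 33 + 33^3 = 35973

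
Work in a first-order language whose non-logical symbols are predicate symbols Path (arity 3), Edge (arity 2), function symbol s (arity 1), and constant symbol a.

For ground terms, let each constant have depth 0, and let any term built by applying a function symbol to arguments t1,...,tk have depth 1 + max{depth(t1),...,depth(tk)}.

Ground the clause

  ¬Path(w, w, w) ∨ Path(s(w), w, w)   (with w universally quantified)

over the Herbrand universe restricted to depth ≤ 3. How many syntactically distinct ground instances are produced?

4

Ground terms of depth ≤ 3:
  Count level by level. With function symbols s/1, the terms of depth ≤ k are the 1 constant together with each function applied to depth-≤(k−1) tuples, so N_k = 1 + N_{k-1}.
  N_0 = 1
  N_1 = 1 + 1 = 2
  N_2 = 1 + 2 = 3
  N_3 = 1 + 3 = 4
  Explicitly: a, s(a), s(s(a)), s(s(s(a))).
So there are 4 ground terms available for substitution.
The clause has 1 distinct variable (w), which appears in the body. In the free term algebra distinct substitutions yield syntactically distinct ground instances.
Number of ground instances = 4.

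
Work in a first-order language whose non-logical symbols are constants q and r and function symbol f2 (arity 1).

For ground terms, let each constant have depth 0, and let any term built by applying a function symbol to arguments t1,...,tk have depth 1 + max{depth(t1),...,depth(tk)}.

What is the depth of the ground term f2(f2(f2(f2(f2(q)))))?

depth(f2(q)) = 1 + depth(q) = 1 + 0 = 1
depth(f2(f2(q))) = 1 + depth(f2(q)) = 1 + 1 = 2
depth(f2(f2(f2(q)))) = 1 + depth(f2(f2(q))) = 1 + 2 = 3
depth(f2(f2(f2(f2(q))))) = 1 + depth(f2(f2(f2(q)))) = 1 + 3 = 4
depth(f2(f2(f2(f2(f2(q)))))) = 1 + depth(f2(f2(f2(f2(q))))) = 1 + 4 = 5

5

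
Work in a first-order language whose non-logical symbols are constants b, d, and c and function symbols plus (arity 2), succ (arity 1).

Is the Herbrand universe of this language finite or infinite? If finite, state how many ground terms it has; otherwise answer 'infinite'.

infinite

The signature has at least one function symbol (plus, arity 2) and at least one constant (b).
Iterating plus gives infinitely many distinct ground terms: b, plus(b, b), plus(plus(b, b), plus(b, b)), ...
So the Herbrand universe is infinite.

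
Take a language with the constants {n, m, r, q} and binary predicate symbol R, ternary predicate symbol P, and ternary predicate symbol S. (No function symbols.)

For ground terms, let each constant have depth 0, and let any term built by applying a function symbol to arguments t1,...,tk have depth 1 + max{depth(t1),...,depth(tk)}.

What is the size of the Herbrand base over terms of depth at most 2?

144

First count ground terms of depth ≤ 2.
With no function symbols every ground term is a constant, so there are exactly 4 ground terms at every depth bound.
N_0 = 4
N_1 = 4
N_2 = 4
Explicitly: n, m, r, q.
So |H| = 4.
Ground atoms are formed by filling each argument slot of a predicate with a term from H, so an r-ary predicate gives |H|^r atoms:
  R: 4^2 = 16;  P: 4^3 = 64;  S: 4^3 = 64
Total ground atoms: 16 + 64 + 64 = 144.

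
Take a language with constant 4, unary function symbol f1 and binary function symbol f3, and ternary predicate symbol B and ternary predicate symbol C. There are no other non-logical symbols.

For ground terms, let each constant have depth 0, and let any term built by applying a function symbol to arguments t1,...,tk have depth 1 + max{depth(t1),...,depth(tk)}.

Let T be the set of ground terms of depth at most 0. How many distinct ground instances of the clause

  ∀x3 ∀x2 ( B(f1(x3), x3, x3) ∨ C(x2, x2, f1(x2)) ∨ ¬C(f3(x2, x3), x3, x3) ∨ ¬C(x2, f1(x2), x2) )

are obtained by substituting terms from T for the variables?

1

Ground terms of depth ≤ 0:
  Count level by level. With function symbols f1/1, f3/2, the terms of depth ≤ k are the 1 constant together with each function applied to depth-≤(k−1) tuples, so N_k = 1 + N_{k-1} + N_{k-1}^2.
  N_0 = 1
  Explicitly: 4.
So there is exactly 1 ground term available for substitution.
There are 2 variables to instantiate (x3, x2), each occurring in at least one literal, so different choices give different ground instances.
Number of ground instances = 1^2 = 1.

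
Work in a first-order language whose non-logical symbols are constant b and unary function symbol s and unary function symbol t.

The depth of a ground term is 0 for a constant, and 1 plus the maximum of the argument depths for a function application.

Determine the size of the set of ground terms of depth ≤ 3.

Let N_k = |{terms of depth ≤ k}|. Then N_0 = 1 and N_k = 1 + N_{k-1} + N_{k-1} for k ≥ 1 (one summand per function symbol, arity giving the exponent).
N_0 = 1
N_1 = 1 + 1 + 1 = 3
N_2 = 1 + 3 + 3 = 7
N_3 = 1 + 7 + 7 = 15

15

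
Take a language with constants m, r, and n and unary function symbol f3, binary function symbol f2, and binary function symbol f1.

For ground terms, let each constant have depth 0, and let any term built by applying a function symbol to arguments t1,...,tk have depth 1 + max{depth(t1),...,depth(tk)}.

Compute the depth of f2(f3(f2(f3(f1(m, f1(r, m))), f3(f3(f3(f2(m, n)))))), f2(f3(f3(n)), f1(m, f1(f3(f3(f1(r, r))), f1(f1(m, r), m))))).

depth(f1(r, m)) = 1 + max(0, 0) = 1
depth(f1(m, f1(r, m))) = 1 + max(0, 1) = 2
depth(f3(f1(m, f1(r, m)))) = 1 + depth(f1(m, f1(r, m))) = 1 + 2 = 3
depth(f2(m, n)) = 1 + max(0, 0) = 1
depth(f3(f2(m, n))) = 1 + depth(f2(m, n)) = 1 + 1 = 2
depth(f3(f3(f2(m, n)))) = 1 + depth(f3(f2(m, n))) = 1 + 2 = 3
depth(f3(f3(f3(f2(m, n))))) = 1 + depth(f3(f3(f2(m, n)))) = 1 + 3 = 4
depth(f2(f3(f1(m, f1(r, m))), f3(f3(f3(f2(m, n)))))) = 1 + max(3, 4) = 5
depth(f3(f2(f3(f1(m, f1(r, m))), f3(f3(f3(f2(m, n))))))) = 1 + depth(f2(f3(f1(m, f1(r, m))), f3(f3(f3(f2(m, n)))))) = 1 + 5 = 6
depth(f3(n)) = 1 + depth(n) = 1 + 0 = 1
depth(f3(f3(n))) = 1 + depth(f3(n)) = 1 + 1 = 2
depth(f1(r, r)) = 1 + max(0, 0) = 1
depth(f3(f1(r, r))) = 1 + depth(f1(r, r)) = 1 + 1 = 2
depth(f3(f3(f1(r, r)))) = 1 + depth(f3(f1(r, r))) = 1 + 2 = 3
depth(f1(m, r)) = 1 + max(0, 0) = 1
depth(f1(f1(m, r), m)) = 1 + max(1, 0) = 2
depth(f1(f3(f3(f1(r, r))), f1(f1(m, r), m))) = 1 + max(3, 2) = 4
depth(f1(m, f1(f3(f3(f1(r, r))), f1(f1(m, r), m)))) = 1 + max(0, 4) = 5
depth(f2(f3(f3(n)), f1(m, f1(f3(f3(f1(r, r))), f1(f1(m, r), m))))) = 1 + max(2, 5) = 6
depth(f2(f3(f2(f3(f1(m, f1(r, m))), f3(f3(f3(f2(m, n)))))), f2(f3(f3(n)), f1(m, f1(f3(f3(f1(r, r))), f1(f1(m, r), m)))))) = 1 + max(6, 6) = 7

7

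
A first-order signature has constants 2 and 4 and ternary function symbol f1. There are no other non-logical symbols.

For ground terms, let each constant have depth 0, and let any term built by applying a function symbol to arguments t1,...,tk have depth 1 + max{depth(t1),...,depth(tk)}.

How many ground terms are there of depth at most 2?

Let N_k = |{terms of depth ≤ k}|. Then N_0 = 2 and N_k = 2 + N_{k-1}^3 for k ≥ 1 (one summand per function symbol, arity giving the exponent).
N_0 = 2
N_1 = 2 + 2^3 = 10
N_2 = 2 + 10^3 = 1002

1002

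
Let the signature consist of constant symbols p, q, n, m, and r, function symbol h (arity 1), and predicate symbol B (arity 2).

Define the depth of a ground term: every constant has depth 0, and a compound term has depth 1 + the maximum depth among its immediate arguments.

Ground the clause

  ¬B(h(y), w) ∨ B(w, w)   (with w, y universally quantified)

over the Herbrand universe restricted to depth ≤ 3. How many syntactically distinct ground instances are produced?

400

Ground terms of depth ≤ 3:
  Write N_k for the number of ground terms of depth ≤ k. A term of depth ≤ k is either a constant or a function symbol applied to arguments of depth ≤ k−1, so N_k = 5 + N_{k-1}.
  N_0 = 5
  N_1 = 5 + 5 = 10
  N_2 = 5 + 10 = 15
  N_3 = 5 + 15 = 20
So there are 20 ground terms available for substitution.
The clause has 2 distinct variables (w, y), each appearing in the body. In the free term algebra distinct substitutions yield syntactically distinct ground instances.
Number of ground instances = 20^2 = 400.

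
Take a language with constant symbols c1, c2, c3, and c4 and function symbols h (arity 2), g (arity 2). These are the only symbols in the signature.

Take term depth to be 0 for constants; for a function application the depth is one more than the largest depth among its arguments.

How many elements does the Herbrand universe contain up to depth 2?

2596

Let N_k count ground terms of depth at most k. Each non-constant term of depth ≤ k is some function symbol applied to depth-≤(k−1) arguments, giving N_k = 4 + N_{k-1}^2 + N_{k-1}^2.
N_0 = 4
N_1 = 4 + 4^2 + 4^2 = 36
N_2 = 4 + 36^2 + 36^2 = 2596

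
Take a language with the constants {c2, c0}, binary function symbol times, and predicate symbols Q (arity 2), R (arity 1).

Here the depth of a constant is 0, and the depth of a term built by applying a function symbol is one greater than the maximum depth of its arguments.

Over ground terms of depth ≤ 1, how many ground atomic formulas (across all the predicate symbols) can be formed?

42

First count ground terms of depth ≤ 1.
Write N_k for the number of ground terms of depth ≤ k. A term of depth ≤ k is either a constant or a function symbol applied to arguments of depth ≤ k−1, so N_k = 2 + N_{k-1}^2.
N_0 = 2
N_1 = 2 + 2^2 = 6
Explicitly: c2, c0, times(c2, c2), times(c2, c0), times(c0, c2), times(c0, c0).
So |H| = 6.
Ground atoms are formed by filling each argument slot of a predicate with a term from H, so an r-ary predicate gives |H|^r atoms:
  Q: 6^2 = 36;  R: 6
Total ground atoms: 36 + 6 = 42.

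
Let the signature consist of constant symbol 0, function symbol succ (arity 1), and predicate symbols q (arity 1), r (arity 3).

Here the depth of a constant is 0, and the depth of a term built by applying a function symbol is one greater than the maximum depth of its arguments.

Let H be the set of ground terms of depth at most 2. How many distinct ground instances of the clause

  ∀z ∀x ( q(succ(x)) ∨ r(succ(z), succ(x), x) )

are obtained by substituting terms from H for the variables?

9

Ground terms of depth ≤ 2:
  Write N_k for the number of ground terms of depth ≤ k. A term of depth ≤ k is either a constant or a function symbol applied to arguments of depth ≤ k−1, so N_k = 1 + N_{k-1}.
  N_0 = 1
  N_1 = 1 + 1 = 2
  N_2 = 1 + 2 = 3
  Explicitly: 0, succ(0), succ(succ(0)).
So there are 3 ground terms available for substitution.
Each of z, x ranges independently over the available ground terms, and distinct assignments produce distinct instances.
Number of ground instances = 3^2 = 9.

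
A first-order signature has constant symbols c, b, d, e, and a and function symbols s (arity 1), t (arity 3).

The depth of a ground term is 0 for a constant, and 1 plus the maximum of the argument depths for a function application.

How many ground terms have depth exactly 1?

130

Let N_k = |{terms of depth ≤ k}|. Then N_0 = 5 and N_k = 5 + N_{k-1} + N_{k-1}^3 for k ≥ 1 (one summand per function symbol, arity giving the exponent).
N_0 = 5
N_1 = 5 + 5 + 5^3 = 135
Terms of depth exactly 1: N_1 − N_0 = 135 − 5 = 130.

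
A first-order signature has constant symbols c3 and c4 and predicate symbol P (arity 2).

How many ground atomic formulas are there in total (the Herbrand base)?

With no function symbols, the Herbrand universe is just the 2 constants.
Ground atoms per predicate: P: 2^2 = 4.
Herbrand base size = 4 = 4.

4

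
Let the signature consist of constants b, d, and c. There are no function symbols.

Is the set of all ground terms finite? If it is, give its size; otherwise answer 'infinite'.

There are no function symbols, so every ground term is one of the 3 constants.
The Herbrand universe is {b, d, c}, which is finite with 3 elements.

3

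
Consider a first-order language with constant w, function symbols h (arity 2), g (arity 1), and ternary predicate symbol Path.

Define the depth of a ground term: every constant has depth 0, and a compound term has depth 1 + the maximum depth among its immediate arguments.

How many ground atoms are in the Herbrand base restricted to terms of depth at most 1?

First count ground terms of depth ≤ 1.
Let N_k = |{terms of depth ≤ k}|. Then N_0 = 1 and N_k = 1 + N_{k-1}^2 + N_{k-1} for k ≥ 1 (one summand per function symbol, arity giving the exponent).
N_0 = 1
N_1 = 1 + 1^2 + 1 = 3
Explicitly: w, h(w, w), g(w).
So |H| = 3.
Ground atoms are formed by filling each argument slot of a predicate with a term from H, so an r-ary predicate gives |H|^r atoms:
  Path: 3^3 = 27
Total ground atoms: 27.

27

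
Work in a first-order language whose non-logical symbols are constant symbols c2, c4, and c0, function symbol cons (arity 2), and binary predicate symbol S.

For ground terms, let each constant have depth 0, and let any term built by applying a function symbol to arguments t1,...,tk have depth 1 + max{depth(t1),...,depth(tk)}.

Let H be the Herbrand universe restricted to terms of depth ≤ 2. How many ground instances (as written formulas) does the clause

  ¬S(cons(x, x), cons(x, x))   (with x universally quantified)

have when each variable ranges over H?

147

Ground terms of depth ≤ 2:
  Write N_k for the number of ground terms of depth ≤ k. A term of depth ≤ k is either a constant or a function symbol applied to arguments of depth ≤ k−1, so N_k = 3 + N_{k-1}^2.
  N_0 = 3
  N_1 = 3 + 3^2 = 12
  N_2 = 3 + 12^2 = 147
So there are 147 ground terms available for substitution.
The clause has 1 distinct variable (x), which appears in the body. In the free term algebra distinct substitutions yield syntactically distinct ground instances.
Number of ground instances = 147.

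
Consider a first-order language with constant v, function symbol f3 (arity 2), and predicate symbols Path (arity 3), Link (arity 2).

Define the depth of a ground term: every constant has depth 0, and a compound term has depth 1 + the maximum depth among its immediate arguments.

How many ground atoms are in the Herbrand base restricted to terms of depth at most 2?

150

First count ground terms of depth ≤ 2.
If N_k denotes the number of depth-≤k ground terms, the 1 constant gives N_0 = 1, and each function symbol of arity r contributes N_{k-1}^r new terms at level k: N_k = 1 + N_{k-1}^2.
N_0 = 1
N_1 = 1 + 1^2 = 2
N_2 = 1 + 2^2 = 5
Explicitly: v, f3(v, v), f3(v, f3(v, v)), f3(f3(v, v), v), f3(f3(v, v), f3(v, v)).
So |H| = 5.
A ground atom is a predicate applied to a tuple of terms from H, so the count is the sum over predicates of |H|^arity:
  Path: 5^3 = 125;  Link: 5^2 = 25
Total ground atoms: 125 + 25 = 150.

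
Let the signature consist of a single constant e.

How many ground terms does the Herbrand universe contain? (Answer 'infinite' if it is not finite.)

There are no function symbols, so the only ground term is the single constant.
The Herbrand universe is {e}, finite with 1 element.

1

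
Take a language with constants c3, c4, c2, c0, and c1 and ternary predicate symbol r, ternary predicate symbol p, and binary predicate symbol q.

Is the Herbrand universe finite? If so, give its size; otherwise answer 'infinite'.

There are no function symbols, so every ground term is one of the 5 constants.
The Herbrand universe is {c3, c4, c2, c0, c1}, which is finite with 5 elements.

5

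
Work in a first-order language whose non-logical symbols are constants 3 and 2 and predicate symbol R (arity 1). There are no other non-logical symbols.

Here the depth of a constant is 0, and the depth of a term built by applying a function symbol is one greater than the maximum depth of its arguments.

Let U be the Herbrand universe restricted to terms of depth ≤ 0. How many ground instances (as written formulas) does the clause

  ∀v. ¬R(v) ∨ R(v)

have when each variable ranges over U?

2

Ground terms of depth ≤ 0:
  With no function symbols every ground term is a constant, so there are exactly 2 ground terms at every depth bound.
  N_0 = 2
  Explicitly: 3, 2.
So there are 2 ground terms available for substitution.
The clause has 1 distinct variable (v), which appears in the body. In the free term algebra distinct substitutions yield syntactically distinct ground instances.
Number of ground instances = 2.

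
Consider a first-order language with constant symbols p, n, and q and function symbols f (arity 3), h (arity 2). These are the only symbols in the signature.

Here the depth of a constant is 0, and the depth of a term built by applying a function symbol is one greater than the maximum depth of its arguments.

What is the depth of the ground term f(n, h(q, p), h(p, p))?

2

depth(h(q, p)) = 1 + max(0, 0) = 1
depth(h(p, p)) = 1 + max(0, 0) = 1
depth(f(n, h(q, p), h(p, p))) = 1 + max(0, 1, 1) = 2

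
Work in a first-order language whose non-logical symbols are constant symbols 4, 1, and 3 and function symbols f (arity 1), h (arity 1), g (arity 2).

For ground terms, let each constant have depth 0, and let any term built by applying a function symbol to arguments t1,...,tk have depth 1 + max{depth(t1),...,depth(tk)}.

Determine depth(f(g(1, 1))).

2

depth(g(1, 1)) = 1 + max(0, 0) = 1
depth(f(g(1, 1))) = 1 + depth(g(1, 1)) = 1 + 1 = 2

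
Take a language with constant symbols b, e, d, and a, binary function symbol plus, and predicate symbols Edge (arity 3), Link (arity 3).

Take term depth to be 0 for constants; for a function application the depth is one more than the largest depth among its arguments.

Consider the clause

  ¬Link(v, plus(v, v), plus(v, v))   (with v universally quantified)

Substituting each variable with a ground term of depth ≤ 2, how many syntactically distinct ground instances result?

404

Ground terms of depth ≤ 2:
  Write N_k for the number of ground terms of depth ≤ k. A term of depth ≤ k is either a constant or a function symbol applied to arguments of depth ≤ k−1, so N_k = 4 + N_{k-1}^2.
  N_0 = 4
  N_1 = 4 + 4^2 = 20
  N_2 = 4 + 20^2 = 404
So there are 404 ground terms available for substitution.
The clause has 1 distinct variable (v), which appears in the body. In the free term algebra distinct substitutions yield syntactically distinct ground instances.
Number of ground instances = 404.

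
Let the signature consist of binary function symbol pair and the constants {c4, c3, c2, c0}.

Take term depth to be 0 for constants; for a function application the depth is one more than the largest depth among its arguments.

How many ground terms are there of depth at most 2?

Count level by level. With function symbols pair/2, the terms of depth ≤ k are the 4 constants together with each function applied to depth-≤(k−1) tuples, so N_k = 4 + N_{k-1}^2.
N_0 = 4
N_1 = 4 + 4^2 = 20
N_2 = 4 + 20^2 = 404

404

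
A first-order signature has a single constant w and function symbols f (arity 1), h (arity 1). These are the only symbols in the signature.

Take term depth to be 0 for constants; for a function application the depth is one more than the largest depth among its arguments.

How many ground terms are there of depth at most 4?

31

If N_k denotes the number of depth-≤k ground terms, the 1 constant gives N_0 = 1, and each function symbol of arity r contributes N_{k-1}^r new terms at level k: N_k = 1 + N_{k-1} + N_{k-1}.
N_0 = 1
N_1 = 1 + 1 + 1 = 3
N_2 = 1 + 3 + 3 = 7
N_3 = 1 + 7 + 7 = 15
N_4 = 1 + 15 + 15 = 31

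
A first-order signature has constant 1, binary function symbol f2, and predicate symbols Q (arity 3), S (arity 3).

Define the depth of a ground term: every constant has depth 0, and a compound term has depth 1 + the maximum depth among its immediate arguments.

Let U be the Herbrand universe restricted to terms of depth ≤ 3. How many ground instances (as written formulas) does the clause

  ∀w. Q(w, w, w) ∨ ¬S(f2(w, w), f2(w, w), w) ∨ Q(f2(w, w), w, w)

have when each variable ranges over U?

Ground terms of depth ≤ 3:
  Let N_k count ground terms of depth at most k. Each non-constant term of depth ≤ k is some function symbol applied to depth-≤(k−1) arguments, giving N_k = 1 + N_{k-1}^2.
  N_0 = 1
  N_1 = 1 + 1^2 = 2
  N_2 = 1 + 2^2 = 5
  N_3 = 1 + 5^2 = 26
So there are 26 ground terms available for substitution.
The clause has 1 distinct variable (w), which appears in the body. In the free term algebra distinct substitutions yield syntactically distinct ground instances.
Number of ground instances = 26.

26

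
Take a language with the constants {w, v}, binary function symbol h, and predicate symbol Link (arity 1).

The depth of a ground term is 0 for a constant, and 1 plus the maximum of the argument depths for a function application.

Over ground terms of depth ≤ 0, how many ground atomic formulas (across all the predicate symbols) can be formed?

First count ground terms of depth ≤ 0.
Count level by level. With function symbols h/2, the terms of depth ≤ k are the 2 constants together with each function applied to depth-≤(k−1) tuples, so N_k = 2 + N_{k-1}^2.
N_0 = 2
So |H| = 2.
A ground atom is a predicate applied to a tuple of terms from H, so the count is the sum over predicates of |H|^arity:
  Link: 2
Total ground atoms: 2.

2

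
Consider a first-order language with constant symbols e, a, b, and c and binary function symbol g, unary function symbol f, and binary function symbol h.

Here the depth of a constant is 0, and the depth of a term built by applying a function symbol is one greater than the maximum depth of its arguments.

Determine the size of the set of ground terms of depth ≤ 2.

3244

Count level by level. With function symbols g/2, f/1, h/2, the terms of depth ≤ k are the 4 constants together with each function applied to depth-≤(k−1) tuples, so N_k = 4 + N_{k-1}^2 + N_{k-1} + N_{k-1}^2.
N_0 = 4
N_1 = 4 + 4^2 + 4 + 4^2 = 40
N_2 = 4 + 40^2 + 40 + 40^2 = 3244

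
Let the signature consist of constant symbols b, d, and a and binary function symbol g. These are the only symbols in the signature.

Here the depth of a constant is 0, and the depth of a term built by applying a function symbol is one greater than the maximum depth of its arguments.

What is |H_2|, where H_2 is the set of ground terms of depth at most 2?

147

Let N_k count ground terms of depth at most k. Each non-constant term of depth ≤ k is some function symbol applied to depth-≤(k−1) arguments, giving N_k = 3 + N_{k-1}^2.
N_0 = 3
N_1 = 3 + 3^2 = 12
N_2 = 3 + 12^2 = 147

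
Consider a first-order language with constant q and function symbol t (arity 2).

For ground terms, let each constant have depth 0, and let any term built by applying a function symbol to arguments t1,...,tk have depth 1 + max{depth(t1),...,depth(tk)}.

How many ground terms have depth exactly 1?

1

If N_k denotes the number of depth-≤k ground terms, the 1 constant gives N_0 = 1, and each function symbol of arity r contributes N_{k-1}^r new terms at level k: N_k = 1 + N_{k-1}^2.
N_0 = 1
N_1 = 1 + 1^2 = 2
Terms of depth exactly 1: N_1 − N_0 = 2 − 1 = 1.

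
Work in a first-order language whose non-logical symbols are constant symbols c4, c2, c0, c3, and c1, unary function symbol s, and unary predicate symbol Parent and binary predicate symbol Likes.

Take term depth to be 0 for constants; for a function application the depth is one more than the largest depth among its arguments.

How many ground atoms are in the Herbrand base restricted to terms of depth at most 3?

420

First count ground terms of depth ≤ 3.
Let N_k = |{terms of depth ≤ k}|. Then N_0 = 5 and N_k = 5 + N_{k-1} for k ≥ 1 (one summand per function symbol, arity giving the exponent).
N_0 = 5
N_1 = 5 + 5 = 10
N_2 = 5 + 10 = 15
N_3 = 5 + 15 = 20
So |H| = 20.
Ground atoms are formed by filling each argument slot of a predicate with a term from H, so an r-ary predicate gives |H|^r atoms:
  Parent: 20;  Likes: 20^2 = 400
Total ground atoms: 20 + 400 = 420.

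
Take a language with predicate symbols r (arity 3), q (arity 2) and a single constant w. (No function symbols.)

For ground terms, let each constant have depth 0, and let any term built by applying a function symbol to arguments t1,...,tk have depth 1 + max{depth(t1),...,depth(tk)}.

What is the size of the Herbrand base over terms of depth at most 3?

First count ground terms of depth ≤ 3.
With no function symbols every ground term is a constant, so there is exactly 1 ground term at every depth bound.
N_0 = 1
N_1 = 1
N_2 = 1
N_3 = 1
Explicitly: w.
So |H| = 1.
A ground atom is a predicate applied to a tuple of terms from H, so the count is the sum over predicates of |H|^arity:
  r: 1^3 = 1;  q: 1^2 = 1
Total ground atoms: 1 + 1 = 2.

2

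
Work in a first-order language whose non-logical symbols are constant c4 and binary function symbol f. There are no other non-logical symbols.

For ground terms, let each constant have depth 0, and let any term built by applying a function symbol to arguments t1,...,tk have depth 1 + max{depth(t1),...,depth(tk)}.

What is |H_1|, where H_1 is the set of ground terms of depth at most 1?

Count level by level. With function symbols f/2, the terms of depth ≤ k are the 1 constant together with each function applied to depth-≤(k−1) tuples, so N_k = 1 + N_{k-1}^2.
N_0 = 1
N_1 = 1 + 1^2 = 2

2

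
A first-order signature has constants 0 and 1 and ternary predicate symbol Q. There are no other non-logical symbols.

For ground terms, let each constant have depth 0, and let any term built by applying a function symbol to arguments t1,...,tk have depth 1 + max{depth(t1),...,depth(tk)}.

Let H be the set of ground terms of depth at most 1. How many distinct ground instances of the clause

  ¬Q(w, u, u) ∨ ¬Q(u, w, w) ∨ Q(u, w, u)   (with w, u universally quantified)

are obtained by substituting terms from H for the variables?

Ground terms of depth ≤ 1:
  With no function symbols every ground term is a constant, so there are exactly 2 ground terms at every depth bound.
  N_0 = 2
  N_1 = 2
So there are 2 ground terms available for substitution.
There are 2 variables to instantiate (w, u), each occurring in at least one literal, so different choices give different ground instances.
Number of ground instances = 2^2 = 4.

4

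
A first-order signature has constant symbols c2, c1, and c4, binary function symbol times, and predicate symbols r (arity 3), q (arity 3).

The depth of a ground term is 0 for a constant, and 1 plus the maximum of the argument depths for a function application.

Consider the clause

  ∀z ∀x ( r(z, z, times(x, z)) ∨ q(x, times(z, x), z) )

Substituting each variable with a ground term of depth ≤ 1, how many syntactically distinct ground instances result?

144

Ground terms of depth ≤ 1:
  Let N_k = |{terms of depth ≤ k}|. Then N_0 = 3 and N_k = 3 + N_{k-1}^2 for k ≥ 1 (one summand per function symbol, arity giving the exponent).
  N_0 = 3
  N_1 = 3 + 3^2 = 12
So there are 12 ground terms available for substitution.
The body mentions every one of the 2 quantified variables; since ground terms form a free algebra, no two substitutions collapse to the same formula.
Number of ground instances = 12^2 = 144.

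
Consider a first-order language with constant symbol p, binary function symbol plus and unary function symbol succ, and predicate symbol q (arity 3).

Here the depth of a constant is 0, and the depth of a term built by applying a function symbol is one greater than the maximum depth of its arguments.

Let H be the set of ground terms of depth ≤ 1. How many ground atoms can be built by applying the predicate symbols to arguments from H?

First count ground terms of depth ≤ 1.
If N_k denotes the number of depth-≤k ground terms, the 1 constant gives N_0 = 1, and each function symbol of arity r contributes N_{k-1}^r new terms at level k: N_k = 1 + N_{k-1}^2 + N_{k-1}.
N_0 = 1
N_1 = 1 + 1^2 + 1 = 3
So |H| = 3.
Ground atoms are formed by filling each argument slot of a predicate with a term from H, so an r-ary predicate gives |H|^r atoms:
  q: 3^3 = 27
Total ground atoms: 27.

27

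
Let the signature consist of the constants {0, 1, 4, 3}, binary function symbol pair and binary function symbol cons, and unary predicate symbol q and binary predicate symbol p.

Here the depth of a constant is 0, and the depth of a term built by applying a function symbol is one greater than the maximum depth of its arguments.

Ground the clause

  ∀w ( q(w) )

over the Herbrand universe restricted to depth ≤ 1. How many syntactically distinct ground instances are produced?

Ground terms of depth ≤ 1:
  Write N_k for the number of ground terms of depth ≤ k. A term of depth ≤ k is either a constant or a function symbol applied to arguments of depth ≤ k−1, so N_k = 4 + N_{k-1}^2 + N_{k-1}^2.
  N_0 = 4
  N_1 = 4 + 4^2 + 4^2 = 36
So there are 36 ground terms available for substitution.
The variable w ranges independently over the available ground terms, and distinct assignments produce distinct instances.
Number of ground instances = 36.

36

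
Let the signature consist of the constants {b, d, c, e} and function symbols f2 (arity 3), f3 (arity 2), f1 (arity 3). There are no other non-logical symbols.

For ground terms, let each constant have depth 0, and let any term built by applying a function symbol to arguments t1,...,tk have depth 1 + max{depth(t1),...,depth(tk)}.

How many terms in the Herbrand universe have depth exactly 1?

144

Let N_k count ground terms of depth at most k. Each non-constant term of depth ≤ k is some function symbol applied to depth-≤(k−1) arguments, giving N_k = 4 + N_{k-1}^3 + N_{k-1}^2 + N_{k-1}^3.
N_0 = 4
N_1 = 4 + 4^3 + 4^2 + 4^3 = 148
Terms of depth exactly 1: N_1 − N_0 = 148 − 4 = 144.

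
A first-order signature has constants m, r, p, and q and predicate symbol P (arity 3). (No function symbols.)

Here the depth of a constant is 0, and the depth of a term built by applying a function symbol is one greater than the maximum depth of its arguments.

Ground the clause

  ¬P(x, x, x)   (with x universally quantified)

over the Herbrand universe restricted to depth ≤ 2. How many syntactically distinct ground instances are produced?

Ground terms of depth ≤ 2:
  With no function symbols every ground term is a constant, so there are exactly 4 ground terms at every depth bound.
  N_0 = 4
  N_1 = 4
  N_2 = 4
  Explicitly: m, r, p, q.
So there are 4 ground terms available for substitution.
There is 1 variable to instantiate (x),  occurring in at least one literal, so different choices give different ground instances.
Number of ground instances = 4.

4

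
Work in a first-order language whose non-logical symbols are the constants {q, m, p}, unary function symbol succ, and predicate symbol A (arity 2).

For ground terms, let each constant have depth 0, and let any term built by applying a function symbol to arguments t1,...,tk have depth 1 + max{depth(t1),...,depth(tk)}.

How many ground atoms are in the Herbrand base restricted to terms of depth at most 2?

81

First count ground terms of depth ≤ 2.
Write N_k for the number of ground terms of depth ≤ k. A term of depth ≤ k is either a constant or a function symbol applied to arguments of depth ≤ k−1, so N_k = 3 + N_{k-1}.
N_0 = 3
N_1 = 3 + 3 = 6
N_2 = 3 + 6 = 9
Explicitly: q, m, p, succ(q), succ(m), succ(p), succ(succ(q)), succ(succ(m)), succ(succ(p)).
So |H| = 9.
Ground atoms are formed by filling each argument slot of a predicate with a term from H, so an r-ary predicate gives |H|^r atoms:
  A: 9^2 = 81
Total ground atoms: 81.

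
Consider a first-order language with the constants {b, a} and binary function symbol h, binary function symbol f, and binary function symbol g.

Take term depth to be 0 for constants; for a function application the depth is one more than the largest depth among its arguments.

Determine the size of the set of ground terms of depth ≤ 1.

14

Let N_k = |{terms of depth ≤ k}|. Then N_0 = 2 and N_k = 2 + N_{k-1}^2 + N_{k-1}^2 + N_{k-1}^2 for k ≥ 1 (one summand per function symbol, arity giving the exponent).
N_0 = 2
N_1 = 2 + 2^2 + 2^2 + 2^2 = 14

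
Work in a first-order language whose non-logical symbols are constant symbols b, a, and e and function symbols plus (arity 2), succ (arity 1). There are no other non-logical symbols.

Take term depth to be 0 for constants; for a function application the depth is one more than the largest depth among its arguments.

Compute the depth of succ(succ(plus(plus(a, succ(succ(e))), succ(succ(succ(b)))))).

6

depth(succ(e)) = 1 + depth(e) = 1 + 0 = 1
depth(succ(succ(e))) = 1 + depth(succ(e)) = 1 + 1 = 2
depth(plus(a, succ(succ(e)))) = 1 + max(0, 2) = 3
depth(succ(b)) = 1 + depth(b) = 1 + 0 = 1
depth(succ(succ(b))) = 1 + depth(succ(b)) = 1 + 1 = 2
depth(succ(succ(succ(b)))) = 1 + depth(succ(succ(b))) = 1 + 2 = 3
depth(plus(plus(a, succ(succ(e))), succ(succ(succ(b))))) = 1 + max(3, 3) = 4
depth(succ(plus(plus(a, succ(succ(e))), succ(succ(succ(b)))))) = 1 + depth(plus(plus(a, succ(succ(e))), succ(succ(succ(b))))) = 1 + 4 = 5
depth(succ(succ(plus(plus(a, succ(succ(e))), succ(succ(succ(b))))))) = 1 + depth(succ(plus(plus(a, succ(succ(e))), succ(succ(succ(b)))))) = 1 + 5 = 6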